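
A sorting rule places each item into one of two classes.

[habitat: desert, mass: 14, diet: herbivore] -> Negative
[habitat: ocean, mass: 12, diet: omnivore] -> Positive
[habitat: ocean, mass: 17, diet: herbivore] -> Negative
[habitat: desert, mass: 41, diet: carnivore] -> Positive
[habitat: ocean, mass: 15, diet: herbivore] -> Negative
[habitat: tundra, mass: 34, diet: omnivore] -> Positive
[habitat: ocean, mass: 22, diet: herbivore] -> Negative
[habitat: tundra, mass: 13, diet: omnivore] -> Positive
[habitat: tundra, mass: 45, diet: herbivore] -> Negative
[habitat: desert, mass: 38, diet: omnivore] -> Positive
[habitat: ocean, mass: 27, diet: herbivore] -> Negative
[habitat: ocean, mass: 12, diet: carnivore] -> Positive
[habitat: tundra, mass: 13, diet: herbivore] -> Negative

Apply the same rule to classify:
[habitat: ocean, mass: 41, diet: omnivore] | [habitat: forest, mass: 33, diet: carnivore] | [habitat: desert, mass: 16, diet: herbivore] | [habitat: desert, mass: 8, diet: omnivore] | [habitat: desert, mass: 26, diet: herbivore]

Positive, Positive, Negative, Positive, Negative

All 'Positive' examples share one property — diet is not herbivore — and every 'Negative' example lacks it.
[habitat: ocean, mass: 41, diet: omnivore] → diet is omnivore → Positive. [habitat: forest, mass: 33, diet: carnivore] → diet is carnivore → Positive. [habitat: desert, mass: 16, diet: herbivore] → diet is herbivore → Negative. [habitat: desert, mass: 8, diet: omnivore] → diet is omnivore → Positive. [habitat: desert, mass: 26, diet: herbivore] → diet is herbivore → Negative.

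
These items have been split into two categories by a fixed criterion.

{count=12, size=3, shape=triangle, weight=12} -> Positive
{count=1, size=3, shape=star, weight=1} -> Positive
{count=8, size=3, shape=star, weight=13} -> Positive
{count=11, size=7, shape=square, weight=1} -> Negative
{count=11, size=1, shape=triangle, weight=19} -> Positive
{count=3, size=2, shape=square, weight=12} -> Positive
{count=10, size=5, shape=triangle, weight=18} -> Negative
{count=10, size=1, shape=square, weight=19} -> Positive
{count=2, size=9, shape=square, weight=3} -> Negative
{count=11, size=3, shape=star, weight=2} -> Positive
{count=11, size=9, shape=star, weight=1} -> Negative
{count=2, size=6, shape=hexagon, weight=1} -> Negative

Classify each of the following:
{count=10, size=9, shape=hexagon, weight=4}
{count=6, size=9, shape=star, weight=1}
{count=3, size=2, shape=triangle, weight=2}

Negative, Negative, Positive

A rule that fits every label: size ≤ 3 — true of each 'Positive' example, false of each 'Negative' one.
{count=10, size=9, shape=hexagon, weight=4}: size = 9 — doesn't match, so Negative.
{count=6, size=9, shape=star, weight=1}: size = 9 — doesn't match, so Negative.
{count=3, size=2, shape=triangle, weight=2}: size = 2 — meets the rule, so Positive.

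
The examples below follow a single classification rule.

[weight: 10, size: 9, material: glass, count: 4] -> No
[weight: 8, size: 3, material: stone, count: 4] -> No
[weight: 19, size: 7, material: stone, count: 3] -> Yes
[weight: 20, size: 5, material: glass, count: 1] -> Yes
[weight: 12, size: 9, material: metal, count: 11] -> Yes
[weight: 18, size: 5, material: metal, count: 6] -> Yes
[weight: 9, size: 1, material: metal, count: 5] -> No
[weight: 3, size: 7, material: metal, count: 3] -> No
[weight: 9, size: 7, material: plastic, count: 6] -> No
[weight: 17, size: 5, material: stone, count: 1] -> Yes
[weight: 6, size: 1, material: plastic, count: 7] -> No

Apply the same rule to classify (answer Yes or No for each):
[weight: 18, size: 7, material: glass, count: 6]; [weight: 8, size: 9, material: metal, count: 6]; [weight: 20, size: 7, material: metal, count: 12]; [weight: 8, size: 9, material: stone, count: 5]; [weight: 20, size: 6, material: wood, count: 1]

Yes, No, Yes, No, Yes

The distinguishing property — weight ≥ 12 — holds for all the 'Yes' cases and none of the 'No' cases.
Yes: [weight: 18, size: 7, material: glass, count: 6], since weight = 18.
No: [weight: 8, size: 9, material: metal, count: 6], since weight = 8.
Yes: [weight: 20, size: 7, material: metal, count: 12], since weight = 20.
No: [weight: 8, size: 9, material: stone, count: 5], since weight = 8.
Yes: [weight: 20, size: 6, material: wood, count: 1], since weight = 20.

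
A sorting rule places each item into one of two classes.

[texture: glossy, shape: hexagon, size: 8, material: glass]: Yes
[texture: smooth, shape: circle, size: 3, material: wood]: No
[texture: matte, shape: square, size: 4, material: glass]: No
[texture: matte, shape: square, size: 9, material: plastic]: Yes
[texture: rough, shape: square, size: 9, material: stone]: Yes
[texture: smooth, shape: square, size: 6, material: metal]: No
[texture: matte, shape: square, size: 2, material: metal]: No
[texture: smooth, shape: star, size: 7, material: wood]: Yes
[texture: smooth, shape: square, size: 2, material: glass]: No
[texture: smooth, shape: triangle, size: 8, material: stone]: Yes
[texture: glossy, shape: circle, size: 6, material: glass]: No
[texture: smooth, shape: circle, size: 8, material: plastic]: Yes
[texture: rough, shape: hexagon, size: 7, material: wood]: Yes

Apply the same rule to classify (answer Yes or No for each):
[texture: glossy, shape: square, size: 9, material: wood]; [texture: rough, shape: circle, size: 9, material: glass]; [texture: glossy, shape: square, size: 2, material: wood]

The rule appears to be: size ≥ 7.

Yes, Yes, No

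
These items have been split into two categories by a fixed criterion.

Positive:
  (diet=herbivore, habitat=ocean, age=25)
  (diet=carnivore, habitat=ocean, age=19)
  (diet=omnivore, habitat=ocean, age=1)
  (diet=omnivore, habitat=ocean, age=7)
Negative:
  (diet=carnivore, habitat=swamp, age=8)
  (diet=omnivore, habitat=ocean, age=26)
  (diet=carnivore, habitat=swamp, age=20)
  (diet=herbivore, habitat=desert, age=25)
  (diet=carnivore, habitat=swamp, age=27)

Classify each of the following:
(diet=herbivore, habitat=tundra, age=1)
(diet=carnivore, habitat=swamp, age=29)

The pattern is that an item is 'Positive' exactly when: habitat is ocean AND age ≤ 25.
(diet=herbivore, habitat=tundra, age=1): Negative (habitat is tundra, age = 1).
(diet=carnivore, habitat=swamp, age=29): Negative (habitat is swamp, age = 29).

Negative, Negative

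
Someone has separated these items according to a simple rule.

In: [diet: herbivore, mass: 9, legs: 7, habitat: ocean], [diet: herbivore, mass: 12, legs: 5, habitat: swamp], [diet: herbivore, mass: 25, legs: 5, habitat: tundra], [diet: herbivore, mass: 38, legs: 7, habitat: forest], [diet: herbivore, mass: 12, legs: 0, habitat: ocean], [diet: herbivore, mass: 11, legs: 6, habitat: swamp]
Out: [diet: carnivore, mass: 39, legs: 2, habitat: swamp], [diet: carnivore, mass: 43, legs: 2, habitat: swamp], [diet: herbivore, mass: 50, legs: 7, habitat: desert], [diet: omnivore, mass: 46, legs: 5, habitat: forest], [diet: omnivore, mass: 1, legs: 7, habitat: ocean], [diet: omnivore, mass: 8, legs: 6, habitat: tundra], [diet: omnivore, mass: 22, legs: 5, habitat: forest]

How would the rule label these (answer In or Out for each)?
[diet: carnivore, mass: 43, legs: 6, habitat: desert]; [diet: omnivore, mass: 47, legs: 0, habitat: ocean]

One predicate separates the groups cleanly: diet is herbivore AND mass ≤ 38.

Out, Out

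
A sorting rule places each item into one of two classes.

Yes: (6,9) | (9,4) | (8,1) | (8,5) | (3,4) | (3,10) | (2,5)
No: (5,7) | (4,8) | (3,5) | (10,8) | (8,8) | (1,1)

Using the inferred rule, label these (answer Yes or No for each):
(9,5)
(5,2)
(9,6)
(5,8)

No, Yes, Yes, Yes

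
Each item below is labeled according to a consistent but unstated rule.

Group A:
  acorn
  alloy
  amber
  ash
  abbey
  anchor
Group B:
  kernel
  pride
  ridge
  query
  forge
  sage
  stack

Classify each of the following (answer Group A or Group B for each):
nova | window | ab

Group B, Group B, Group A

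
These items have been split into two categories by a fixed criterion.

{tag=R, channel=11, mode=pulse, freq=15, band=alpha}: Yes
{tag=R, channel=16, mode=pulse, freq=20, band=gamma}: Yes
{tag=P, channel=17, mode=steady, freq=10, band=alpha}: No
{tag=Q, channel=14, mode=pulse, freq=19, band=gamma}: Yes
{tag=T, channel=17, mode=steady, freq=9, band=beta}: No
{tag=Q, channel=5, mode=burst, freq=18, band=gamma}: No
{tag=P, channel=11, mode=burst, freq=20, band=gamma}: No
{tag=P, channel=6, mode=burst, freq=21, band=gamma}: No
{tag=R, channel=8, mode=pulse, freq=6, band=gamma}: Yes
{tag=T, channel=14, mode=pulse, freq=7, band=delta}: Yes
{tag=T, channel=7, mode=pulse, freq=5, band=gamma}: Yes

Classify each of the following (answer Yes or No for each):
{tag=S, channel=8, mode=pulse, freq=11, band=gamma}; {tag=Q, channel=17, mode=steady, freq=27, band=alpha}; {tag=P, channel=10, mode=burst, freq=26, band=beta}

Yes, No, No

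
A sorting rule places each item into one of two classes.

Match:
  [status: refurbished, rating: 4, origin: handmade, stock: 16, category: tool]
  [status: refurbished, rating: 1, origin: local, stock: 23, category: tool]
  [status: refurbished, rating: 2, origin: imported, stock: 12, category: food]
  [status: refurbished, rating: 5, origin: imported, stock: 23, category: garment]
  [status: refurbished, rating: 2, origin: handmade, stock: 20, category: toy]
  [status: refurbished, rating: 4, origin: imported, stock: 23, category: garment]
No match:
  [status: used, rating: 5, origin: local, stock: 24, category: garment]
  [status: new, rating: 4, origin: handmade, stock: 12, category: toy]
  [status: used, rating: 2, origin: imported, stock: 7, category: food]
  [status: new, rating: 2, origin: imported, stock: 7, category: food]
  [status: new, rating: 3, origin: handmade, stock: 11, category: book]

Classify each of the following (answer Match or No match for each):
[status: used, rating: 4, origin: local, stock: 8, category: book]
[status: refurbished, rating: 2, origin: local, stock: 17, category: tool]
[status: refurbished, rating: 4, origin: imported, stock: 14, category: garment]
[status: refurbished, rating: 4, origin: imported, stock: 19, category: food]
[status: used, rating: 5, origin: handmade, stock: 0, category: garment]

The common property of the 'Match' items is: status is refurbished. No 'No match' item has it.
[status: used, rating: 4, origin: local, stock: 8, category: book]: No match (status is used).
[status: refurbished, rating: 2, origin: local, stock: 17, category: tool]: Match (status is refurbished).
[status: refurbished, rating: 4, origin: imported, stock: 14, category: garment]: Match (status is refurbished).
[status: refurbished, rating: 4, origin: imported, stock: 19, category: food]: Match (status is refurbished).
[status: used, rating: 5, origin: handmade, stock: 0, category: garment]: No match (status is used).

No match, Match, Match, Match, No match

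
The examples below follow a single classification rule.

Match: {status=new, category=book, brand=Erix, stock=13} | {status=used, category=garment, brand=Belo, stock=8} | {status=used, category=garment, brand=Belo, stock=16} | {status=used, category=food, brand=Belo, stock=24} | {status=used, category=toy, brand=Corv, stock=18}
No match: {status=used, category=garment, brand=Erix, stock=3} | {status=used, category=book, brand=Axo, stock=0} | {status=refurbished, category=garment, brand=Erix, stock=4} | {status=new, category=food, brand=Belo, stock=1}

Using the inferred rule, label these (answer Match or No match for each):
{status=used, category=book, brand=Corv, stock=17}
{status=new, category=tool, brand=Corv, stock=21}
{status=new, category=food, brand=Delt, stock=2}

Match, Match, No match

The classifier is using: stock ≥ 8.
Match: {status=used, category=book, brand=Corv, stock=17}, since stock = 17.
Match: {status=new, category=tool, brand=Corv, stock=21}, since stock = 21.
No match: {status=new, category=food, brand=Delt, stock=2}, since stock = 2.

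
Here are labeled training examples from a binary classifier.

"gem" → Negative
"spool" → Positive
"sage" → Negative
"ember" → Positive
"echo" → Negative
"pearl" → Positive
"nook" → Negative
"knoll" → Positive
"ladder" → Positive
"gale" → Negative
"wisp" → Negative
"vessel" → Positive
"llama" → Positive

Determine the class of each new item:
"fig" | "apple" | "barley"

Negative, Positive, Positive

The classifier is using: length ≥ 5.
"fig" — length 3, hence Negative.
"apple" — length 5, hence Positive.
"barley" — length 6, hence Positive.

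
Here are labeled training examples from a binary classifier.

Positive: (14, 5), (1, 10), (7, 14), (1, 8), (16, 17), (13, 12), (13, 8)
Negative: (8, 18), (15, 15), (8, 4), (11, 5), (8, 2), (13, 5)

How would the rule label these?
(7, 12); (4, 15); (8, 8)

Positive, Positive, Negative

Comparing the two groups points to one rule — sum is odd.
(7, 12): 7+12 = 19 — matches, so Positive.
(4, 15): 4+15 = 19 — matches, so Positive.
(8, 8): 8+8 = 16 — doesn't qualify, so Negative.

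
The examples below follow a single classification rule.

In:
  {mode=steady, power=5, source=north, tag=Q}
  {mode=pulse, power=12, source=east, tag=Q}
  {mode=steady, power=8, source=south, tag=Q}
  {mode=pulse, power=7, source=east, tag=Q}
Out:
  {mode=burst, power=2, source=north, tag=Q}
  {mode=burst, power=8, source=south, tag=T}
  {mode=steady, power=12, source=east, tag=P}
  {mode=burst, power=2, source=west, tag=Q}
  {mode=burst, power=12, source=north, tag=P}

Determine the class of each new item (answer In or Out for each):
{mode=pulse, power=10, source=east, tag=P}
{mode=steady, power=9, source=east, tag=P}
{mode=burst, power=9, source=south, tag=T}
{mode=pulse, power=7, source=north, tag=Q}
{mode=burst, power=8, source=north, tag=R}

Out, Out, Out, In, Out

'In' ⟺ tag is Q AND power ≥ 5.
{mode=pulse, power=10, source=east, tag=P}: Out (tag is P, power = 10). {mode=steady, power=9, source=east, tag=P}: Out (tag is P, power = 9). {mode=burst, power=9, source=south, tag=T}: Out (tag is T, power = 9). {mode=pulse, power=7, source=north, tag=Q}: In (tag is Q, power = 7). {mode=burst, power=8, source=north, tag=R}: Out (tag is R, power = 8).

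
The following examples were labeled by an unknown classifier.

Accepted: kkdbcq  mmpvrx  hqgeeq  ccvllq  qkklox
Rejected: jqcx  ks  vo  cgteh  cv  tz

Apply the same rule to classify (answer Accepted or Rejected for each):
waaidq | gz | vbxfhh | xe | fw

Accepted, Rejected, Accepted, Rejected, Rejected

The simplest hypothesis consistent with all the labels is: has a double letter.
waaidq — 'aa' doubled, hence Accepted. gz — no doubled letter, hence Rejected. vbxfhh — 'hh' doubled, hence Accepted. xe — no doubled letter, hence Rejected. fw — no doubled letter, hence Rejected.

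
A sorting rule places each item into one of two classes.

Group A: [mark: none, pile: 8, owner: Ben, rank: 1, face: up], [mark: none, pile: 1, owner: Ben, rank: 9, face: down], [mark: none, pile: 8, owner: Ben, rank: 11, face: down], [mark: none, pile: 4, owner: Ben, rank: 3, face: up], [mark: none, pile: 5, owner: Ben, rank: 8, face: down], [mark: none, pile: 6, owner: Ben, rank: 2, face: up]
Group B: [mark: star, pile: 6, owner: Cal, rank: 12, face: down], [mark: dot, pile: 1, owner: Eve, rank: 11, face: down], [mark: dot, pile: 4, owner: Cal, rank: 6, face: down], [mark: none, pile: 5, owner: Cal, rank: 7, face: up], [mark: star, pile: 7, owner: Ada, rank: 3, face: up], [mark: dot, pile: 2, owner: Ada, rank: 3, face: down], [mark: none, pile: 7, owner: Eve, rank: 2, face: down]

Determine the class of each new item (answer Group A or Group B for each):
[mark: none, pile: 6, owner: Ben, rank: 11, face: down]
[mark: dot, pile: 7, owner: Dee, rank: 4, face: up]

Group A, Group B

One predicate separates the groups cleanly: owner is Ben.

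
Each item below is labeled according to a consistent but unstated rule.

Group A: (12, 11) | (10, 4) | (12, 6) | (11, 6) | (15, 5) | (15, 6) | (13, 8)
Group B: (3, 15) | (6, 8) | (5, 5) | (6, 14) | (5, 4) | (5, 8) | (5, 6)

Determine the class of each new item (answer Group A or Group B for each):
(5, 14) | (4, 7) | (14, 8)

Group B, Group B, Group A

The rule appears to be: first ≥ 8.
(5, 14): first 5 — fails this test, so Group B. (4, 7): first 4 — fails this test, so Group B. (14, 8): first 14 — passes, so Group A.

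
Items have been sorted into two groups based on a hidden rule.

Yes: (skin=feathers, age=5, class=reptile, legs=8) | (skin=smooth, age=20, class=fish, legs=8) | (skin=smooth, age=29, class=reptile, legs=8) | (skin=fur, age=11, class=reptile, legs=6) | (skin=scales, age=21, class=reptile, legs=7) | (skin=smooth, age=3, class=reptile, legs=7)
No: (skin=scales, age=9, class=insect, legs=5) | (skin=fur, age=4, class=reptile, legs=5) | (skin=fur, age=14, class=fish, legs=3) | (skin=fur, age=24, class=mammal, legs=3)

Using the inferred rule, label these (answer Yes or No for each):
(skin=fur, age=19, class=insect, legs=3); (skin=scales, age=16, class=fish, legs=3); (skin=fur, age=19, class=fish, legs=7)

No, No, Yes

All 'Yes' examples share one property — legs ≥ 6 — and every 'No' example lacks it.
(skin=fur, age=19, class=insect, legs=3): legs = 3, fails this test → No.
(skin=scales, age=16, class=fish, legs=3): legs = 3, fails this test → No.
(skin=fur, age=19, class=fish, legs=7): legs = 7, qualifies → Yes.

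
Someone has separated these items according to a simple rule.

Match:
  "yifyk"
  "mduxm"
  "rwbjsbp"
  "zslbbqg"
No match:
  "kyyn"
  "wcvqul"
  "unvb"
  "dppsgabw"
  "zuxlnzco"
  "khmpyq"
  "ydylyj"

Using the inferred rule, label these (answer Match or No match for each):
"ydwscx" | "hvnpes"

All 'Match' examples share one property — odd length — and every 'No match' example lacks it.
"ydwscx": length 6 — lacks this property, so No match.
"hvnpes": length 6 — lacks this property, so No match.

No match, No match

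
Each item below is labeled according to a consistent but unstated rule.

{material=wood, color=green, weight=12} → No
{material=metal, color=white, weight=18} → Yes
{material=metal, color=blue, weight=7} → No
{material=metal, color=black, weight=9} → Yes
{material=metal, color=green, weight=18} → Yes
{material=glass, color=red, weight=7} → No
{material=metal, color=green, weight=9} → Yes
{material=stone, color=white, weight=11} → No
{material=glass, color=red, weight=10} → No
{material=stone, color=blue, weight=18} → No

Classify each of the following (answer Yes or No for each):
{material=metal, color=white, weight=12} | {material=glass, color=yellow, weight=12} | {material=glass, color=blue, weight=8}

The distinguishing property — material is metal AND weight ≥ 9 — holds for all the 'Yes' cases and none of the 'No' cases.
{material=metal, color=white, weight=12} → material is metal, weight = 12 → Yes.
{material=glass, color=yellow, weight=12} → material is glass, weight = 12 → No.
{material=glass, color=blue, weight=8} → material is glass, weight = 8 → No.

Yes, No, No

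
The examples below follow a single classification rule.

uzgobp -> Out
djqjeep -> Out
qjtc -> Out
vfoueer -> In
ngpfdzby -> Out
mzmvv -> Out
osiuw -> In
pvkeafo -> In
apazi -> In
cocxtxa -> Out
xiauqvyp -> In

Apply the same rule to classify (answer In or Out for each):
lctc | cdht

Out, Out

The distinguishing property — has ≥ 3 vowels — holds for all the 'In' cases and none of the 'Out' cases.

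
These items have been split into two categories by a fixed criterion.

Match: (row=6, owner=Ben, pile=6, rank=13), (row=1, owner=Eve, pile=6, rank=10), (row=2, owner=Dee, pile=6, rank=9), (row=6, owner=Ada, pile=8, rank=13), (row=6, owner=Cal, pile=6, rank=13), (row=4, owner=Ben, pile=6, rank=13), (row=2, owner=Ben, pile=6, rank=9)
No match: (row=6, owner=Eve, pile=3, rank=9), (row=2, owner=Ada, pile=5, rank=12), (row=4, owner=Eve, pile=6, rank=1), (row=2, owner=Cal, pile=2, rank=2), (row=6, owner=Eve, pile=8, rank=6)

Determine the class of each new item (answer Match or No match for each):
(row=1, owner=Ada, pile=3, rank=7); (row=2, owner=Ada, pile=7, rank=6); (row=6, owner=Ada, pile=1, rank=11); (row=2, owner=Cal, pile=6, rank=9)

'Match' ⟺ pile ≥ 6 AND rank ≥ 9.

No match, No match, No match, Match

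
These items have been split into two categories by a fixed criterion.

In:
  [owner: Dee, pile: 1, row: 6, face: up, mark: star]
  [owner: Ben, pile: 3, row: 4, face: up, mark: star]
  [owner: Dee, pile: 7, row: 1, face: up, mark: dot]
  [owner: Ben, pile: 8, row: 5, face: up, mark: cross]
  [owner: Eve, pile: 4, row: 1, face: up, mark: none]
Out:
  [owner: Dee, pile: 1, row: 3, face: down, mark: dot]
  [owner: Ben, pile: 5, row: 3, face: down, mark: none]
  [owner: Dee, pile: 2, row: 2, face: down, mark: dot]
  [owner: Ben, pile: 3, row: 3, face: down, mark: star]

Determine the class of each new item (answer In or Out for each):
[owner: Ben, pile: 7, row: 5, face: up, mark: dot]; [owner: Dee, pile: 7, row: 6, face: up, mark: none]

The simplest hypothesis consistent with all the labels is: face is up.
[owner: Ben, pile: 7, row: 5, face: up, mark: dot] → face is up → In.
[owner: Dee, pile: 7, row: 6, face: up, mark: none] → face is up → In.

In, In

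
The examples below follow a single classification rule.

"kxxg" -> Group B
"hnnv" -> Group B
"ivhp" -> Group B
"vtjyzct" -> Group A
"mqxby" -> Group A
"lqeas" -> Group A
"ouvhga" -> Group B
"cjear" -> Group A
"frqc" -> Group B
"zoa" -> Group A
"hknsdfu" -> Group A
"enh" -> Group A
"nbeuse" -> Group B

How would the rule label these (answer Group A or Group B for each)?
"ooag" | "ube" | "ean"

All 'Group A' examples share one property — odd length — and every 'Group B' example lacks it.

Group B, Group A, Group A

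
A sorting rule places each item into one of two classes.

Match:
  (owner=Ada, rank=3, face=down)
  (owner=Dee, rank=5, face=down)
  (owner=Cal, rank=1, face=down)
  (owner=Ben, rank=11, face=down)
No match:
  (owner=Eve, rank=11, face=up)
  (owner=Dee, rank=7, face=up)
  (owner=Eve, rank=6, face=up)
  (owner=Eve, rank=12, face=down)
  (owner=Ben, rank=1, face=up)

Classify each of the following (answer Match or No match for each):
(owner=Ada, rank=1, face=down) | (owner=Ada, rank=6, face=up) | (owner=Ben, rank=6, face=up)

Match, No match, No match

'Match' ⟺ face is down AND rank ≤ 11.
(owner=Ada, rank=1, face=down) — face is down, rank = 1, hence Match. (owner=Ada, rank=6, face=up) — face is up, rank = 6, hence No match. (owner=Ben, rank=6, face=up) — face is up, rank = 6, hence No match.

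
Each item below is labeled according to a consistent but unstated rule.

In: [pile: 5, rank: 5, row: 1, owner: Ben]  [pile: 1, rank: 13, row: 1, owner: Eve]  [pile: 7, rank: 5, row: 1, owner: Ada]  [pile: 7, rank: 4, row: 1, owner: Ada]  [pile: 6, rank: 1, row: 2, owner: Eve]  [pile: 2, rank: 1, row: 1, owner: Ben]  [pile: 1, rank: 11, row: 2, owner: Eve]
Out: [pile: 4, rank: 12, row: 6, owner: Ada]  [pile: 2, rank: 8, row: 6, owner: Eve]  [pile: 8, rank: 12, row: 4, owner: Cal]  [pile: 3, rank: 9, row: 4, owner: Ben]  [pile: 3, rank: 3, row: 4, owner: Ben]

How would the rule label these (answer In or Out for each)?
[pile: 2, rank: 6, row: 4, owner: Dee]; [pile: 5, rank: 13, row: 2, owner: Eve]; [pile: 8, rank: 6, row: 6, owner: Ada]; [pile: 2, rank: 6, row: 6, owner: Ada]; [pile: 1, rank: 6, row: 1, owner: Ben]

Out, In, Out, Out, In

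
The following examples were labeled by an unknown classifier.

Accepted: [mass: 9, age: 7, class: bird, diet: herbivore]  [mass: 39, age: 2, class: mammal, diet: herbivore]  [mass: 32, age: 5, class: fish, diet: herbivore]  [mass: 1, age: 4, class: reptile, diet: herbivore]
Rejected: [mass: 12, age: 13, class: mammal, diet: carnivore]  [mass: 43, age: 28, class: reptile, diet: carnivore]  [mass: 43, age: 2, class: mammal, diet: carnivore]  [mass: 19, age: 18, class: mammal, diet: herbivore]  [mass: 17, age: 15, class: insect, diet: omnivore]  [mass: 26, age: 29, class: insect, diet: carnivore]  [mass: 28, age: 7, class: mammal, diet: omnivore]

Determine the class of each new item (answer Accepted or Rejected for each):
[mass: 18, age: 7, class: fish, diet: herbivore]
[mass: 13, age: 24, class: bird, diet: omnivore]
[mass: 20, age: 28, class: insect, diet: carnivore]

Accepted, Rejected, Rejected

Rule: diet is herbivore AND age ≤ 7. This holds for each 'Accepted' example and fails for each 'Rejected' one.
[mass: 18, age: 7, class: fish, diet: herbivore]: diet is herbivore, age = 7, matches → Accepted. [mass: 13, age: 24, class: bird, diet: omnivore]: diet is omnivore, age = 24, lacks this property → Rejected. [mass: 20, age: 28, class: insect, diet: carnivore]: diet is carnivore, age = 28, lacks this property → Rejected.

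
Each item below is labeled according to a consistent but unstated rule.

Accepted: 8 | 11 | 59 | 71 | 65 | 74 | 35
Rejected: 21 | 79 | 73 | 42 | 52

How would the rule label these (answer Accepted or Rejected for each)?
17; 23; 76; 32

Accepted, Accepted, Rejected, Accepted

The simplest hypothesis consistent with all the labels is: ≡ 2 (mod 3).
17: 17 mod 3 = 2, checks out → Accepted.
23: 23 mod 3 = 2, checks out → Accepted.
76: 76 mod 3 = 1, fails the rule → Rejected.
32: 32 mod 3 = 2, checks out → Accepted.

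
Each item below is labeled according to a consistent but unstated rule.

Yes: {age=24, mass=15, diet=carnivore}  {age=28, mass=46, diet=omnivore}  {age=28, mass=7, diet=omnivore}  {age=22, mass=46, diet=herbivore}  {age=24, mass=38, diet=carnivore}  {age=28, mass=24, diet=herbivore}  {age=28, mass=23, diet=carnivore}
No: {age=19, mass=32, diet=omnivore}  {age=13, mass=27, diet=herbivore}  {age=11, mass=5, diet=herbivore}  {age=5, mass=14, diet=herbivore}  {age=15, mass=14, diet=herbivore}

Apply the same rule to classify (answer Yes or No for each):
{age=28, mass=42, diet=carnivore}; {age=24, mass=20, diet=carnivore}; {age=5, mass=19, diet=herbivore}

Every 'Yes' example satisfies: age ≥ 22. None of the 'No' examples do.
{age=28, mass=42, diet=carnivore} — age = 28, hence Yes.
{age=24, mass=20, diet=carnivore} — age = 24, hence Yes.
{age=5, mass=19, diet=herbivore} — age = 5, hence No.

Yes, Yes, No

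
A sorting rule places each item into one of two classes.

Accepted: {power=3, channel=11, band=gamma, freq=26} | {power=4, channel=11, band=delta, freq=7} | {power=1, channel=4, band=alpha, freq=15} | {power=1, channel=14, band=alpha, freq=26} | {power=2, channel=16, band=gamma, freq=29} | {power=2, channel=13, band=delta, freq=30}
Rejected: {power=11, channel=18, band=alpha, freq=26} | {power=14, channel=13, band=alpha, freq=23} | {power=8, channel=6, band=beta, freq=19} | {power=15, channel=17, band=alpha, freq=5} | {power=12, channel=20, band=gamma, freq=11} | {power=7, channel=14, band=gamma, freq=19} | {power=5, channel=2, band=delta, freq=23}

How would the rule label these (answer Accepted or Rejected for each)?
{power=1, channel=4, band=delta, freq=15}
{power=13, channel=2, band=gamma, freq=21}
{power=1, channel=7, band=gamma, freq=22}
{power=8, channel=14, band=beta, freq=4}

Accepted, Rejected, Accepted, Rejected

The distinguishing property — power ≤ 4 — holds for all the 'Accepted' cases and none of the 'Rejected' cases.
{power=1, channel=4, band=delta, freq=15} — power = 1, hence Accepted. {power=13, channel=2, band=gamma, freq=21} — power = 13, hence Rejected. {power=1, channel=7, band=gamma, freq=22} — power = 1, hence Accepted. {power=8, channel=14, band=beta, freq=4} — power = 8, hence Rejected.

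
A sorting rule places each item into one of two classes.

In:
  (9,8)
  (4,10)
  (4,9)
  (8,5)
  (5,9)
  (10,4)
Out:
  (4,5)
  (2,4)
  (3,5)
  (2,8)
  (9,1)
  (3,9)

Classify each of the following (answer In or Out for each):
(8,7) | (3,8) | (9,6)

In, Out, In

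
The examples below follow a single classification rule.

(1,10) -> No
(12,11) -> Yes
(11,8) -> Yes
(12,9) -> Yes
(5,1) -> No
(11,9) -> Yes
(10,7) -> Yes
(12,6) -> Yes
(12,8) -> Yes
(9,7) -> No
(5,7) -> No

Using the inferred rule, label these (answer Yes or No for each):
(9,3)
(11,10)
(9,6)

One predicate separates the groups cleanly: sum ≥ 17.
No: (9,3), since 9+3 = 12. Yes: (11,10), since 11+10 = 21. No: (9,6), since 9+6 = 15.

No, Yes, No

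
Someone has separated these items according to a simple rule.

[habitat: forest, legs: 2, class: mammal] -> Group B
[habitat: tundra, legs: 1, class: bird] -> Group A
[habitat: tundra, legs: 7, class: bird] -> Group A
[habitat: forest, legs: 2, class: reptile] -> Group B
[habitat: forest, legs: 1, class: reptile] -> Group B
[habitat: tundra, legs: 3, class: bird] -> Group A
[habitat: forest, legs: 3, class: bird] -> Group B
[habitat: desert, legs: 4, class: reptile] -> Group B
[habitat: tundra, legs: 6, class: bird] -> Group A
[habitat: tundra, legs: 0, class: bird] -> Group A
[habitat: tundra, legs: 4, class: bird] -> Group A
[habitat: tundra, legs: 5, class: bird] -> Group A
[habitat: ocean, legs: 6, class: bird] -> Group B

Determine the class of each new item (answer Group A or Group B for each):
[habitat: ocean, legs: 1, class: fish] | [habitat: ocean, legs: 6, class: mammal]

Group B, Group B

Every 'Group A' example satisfies: habitat is tundra. None of the 'Group B' examples do.
[habitat: ocean, legs: 1, class: fish] — habitat is ocean, hence Group B. [habitat: ocean, legs: 6, class: mammal] — habitat is ocean, hence Group B.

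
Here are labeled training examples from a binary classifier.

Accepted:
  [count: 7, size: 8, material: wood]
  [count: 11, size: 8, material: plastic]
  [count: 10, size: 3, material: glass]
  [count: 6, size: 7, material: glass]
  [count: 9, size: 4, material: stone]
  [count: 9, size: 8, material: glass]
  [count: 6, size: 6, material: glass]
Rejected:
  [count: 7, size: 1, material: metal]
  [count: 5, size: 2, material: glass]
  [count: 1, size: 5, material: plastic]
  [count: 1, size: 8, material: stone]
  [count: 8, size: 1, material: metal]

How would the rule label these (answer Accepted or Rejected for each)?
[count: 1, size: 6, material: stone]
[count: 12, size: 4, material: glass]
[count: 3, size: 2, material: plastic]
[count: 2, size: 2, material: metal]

The classifier is using: count ≥ 5 AND size ≥ 3.
[count: 1, size: 6, material: stone]: count = 1, size = 6, fails this test → Rejected. [count: 12, size: 4, material: glass]: count = 12, size = 4, checks out → Accepted. [count: 3, size: 2, material: plastic]: count = 3, size = 2, fails this test → Rejected. [count: 2, size: 2, material: metal]: count = 2, size = 2, fails this test → Rejected.

Rejected, Accepted, Rejected, Rejected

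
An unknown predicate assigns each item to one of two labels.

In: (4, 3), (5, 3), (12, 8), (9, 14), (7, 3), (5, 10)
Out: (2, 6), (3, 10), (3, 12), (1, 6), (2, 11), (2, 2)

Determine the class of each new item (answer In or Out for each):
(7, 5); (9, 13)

One predicate separates the groups cleanly: first ≥ 4.
(7, 5) — first 7, hence In.
(9, 13) — first 9, hence In.

In, In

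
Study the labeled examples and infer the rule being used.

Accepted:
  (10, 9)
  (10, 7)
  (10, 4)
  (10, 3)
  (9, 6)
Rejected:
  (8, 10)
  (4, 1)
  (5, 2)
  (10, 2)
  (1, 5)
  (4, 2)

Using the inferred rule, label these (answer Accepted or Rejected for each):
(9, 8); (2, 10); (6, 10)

A rule that fits every label: first > second AND sum ≥ 13 — true of each 'Accepted' example, false of each 'Rejected' one.
Accepted: (9, 8), since 9 > 8, 9+8 = 17. Rejected: (2, 10), since 2 < 10, 2+10 = 12. Rejected: (6, 10), since 6 < 10, 6+10 = 16.

Accepted, Rejected, Rejected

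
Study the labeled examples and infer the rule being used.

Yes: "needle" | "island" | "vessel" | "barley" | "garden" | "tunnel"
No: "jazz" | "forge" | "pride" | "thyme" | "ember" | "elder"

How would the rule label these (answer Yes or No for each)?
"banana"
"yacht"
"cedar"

Yes, No, No

Rule: length 6. This holds for each 'Yes' example and fails for each 'No' one.
"banana" → length 6 → Yes.
"yacht" → length 5 → No.
"cedar" → length 5 → No.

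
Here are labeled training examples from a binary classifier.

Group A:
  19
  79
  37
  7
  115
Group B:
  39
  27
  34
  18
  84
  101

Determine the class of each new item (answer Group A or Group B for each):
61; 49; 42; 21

Group A, Group A, Group B, Group B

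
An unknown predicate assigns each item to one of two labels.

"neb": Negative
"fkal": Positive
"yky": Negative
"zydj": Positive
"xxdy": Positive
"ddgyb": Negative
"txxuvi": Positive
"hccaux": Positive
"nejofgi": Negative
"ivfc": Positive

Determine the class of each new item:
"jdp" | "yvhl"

Checking candidate rules against both groups, what survives is: even length.
"jdp": length 3, does not satisfy this → Negative. "yvhl": length 4, meets the rule → Positive.

Negative, Positive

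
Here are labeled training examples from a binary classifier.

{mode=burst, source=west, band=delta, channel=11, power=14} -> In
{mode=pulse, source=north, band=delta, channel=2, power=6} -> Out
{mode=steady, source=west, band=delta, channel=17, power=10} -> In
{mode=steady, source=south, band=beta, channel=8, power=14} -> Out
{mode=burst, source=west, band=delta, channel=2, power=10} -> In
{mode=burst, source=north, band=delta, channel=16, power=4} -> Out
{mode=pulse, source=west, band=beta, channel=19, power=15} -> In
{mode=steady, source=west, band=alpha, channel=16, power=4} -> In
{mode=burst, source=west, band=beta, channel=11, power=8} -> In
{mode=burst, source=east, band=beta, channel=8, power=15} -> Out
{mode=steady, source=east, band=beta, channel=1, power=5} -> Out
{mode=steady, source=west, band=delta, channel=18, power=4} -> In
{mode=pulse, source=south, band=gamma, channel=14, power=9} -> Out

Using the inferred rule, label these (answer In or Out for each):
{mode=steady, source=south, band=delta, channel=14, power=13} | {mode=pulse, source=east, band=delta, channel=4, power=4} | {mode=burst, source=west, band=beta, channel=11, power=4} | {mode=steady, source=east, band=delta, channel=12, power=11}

Comparing the two groups points to one rule — source is west.
{mode=steady, source=south, band=delta, channel=14, power=13} → source is south → Out.
{mode=pulse, source=east, band=delta, channel=4, power=4} → source is east → Out.
{mode=burst, source=west, band=beta, channel=11, power=4} → source is west → In.
{mode=steady, source=east, band=delta, channel=12, power=11} → source is east → Out.

Out, Out, In, Out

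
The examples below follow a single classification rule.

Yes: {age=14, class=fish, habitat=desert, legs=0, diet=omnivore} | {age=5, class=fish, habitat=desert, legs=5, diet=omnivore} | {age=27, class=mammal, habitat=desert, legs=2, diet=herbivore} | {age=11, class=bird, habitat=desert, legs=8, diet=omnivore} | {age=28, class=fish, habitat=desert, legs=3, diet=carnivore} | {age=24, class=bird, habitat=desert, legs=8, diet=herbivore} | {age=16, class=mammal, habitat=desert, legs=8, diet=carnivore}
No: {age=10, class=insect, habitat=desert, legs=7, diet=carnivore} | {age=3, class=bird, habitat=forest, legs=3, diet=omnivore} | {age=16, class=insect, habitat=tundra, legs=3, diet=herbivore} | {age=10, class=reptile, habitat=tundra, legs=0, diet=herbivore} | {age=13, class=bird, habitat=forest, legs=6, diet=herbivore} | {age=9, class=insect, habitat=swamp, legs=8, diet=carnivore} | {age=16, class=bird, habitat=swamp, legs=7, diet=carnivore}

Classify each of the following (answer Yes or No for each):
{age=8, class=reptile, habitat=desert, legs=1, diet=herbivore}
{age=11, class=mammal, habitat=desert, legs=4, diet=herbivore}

Yes, Yes

The classifier is using: habitat is desert AND age ≠ 10.
{age=8, class=reptile, habitat=desert, legs=1, diet=herbivore}: habitat is desert, age = 8 — passes, so Yes.
{age=11, class=mammal, habitat=desert, legs=4, diet=herbivore}: habitat is desert, age = 11 — passes, so Yes.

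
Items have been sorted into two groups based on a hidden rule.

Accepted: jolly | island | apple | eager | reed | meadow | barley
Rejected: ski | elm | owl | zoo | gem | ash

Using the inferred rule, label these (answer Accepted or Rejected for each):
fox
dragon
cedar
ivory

Rejected, Accepted, Accepted, Accepted

The rule appears to be: length ≥ 4.
fox: length 3 — fails this test, so Rejected.
dragon: length 6 — passes, so Accepted.
cedar: length 5 — passes, so Accepted.
ivory: length 5 — passes, so Accepted.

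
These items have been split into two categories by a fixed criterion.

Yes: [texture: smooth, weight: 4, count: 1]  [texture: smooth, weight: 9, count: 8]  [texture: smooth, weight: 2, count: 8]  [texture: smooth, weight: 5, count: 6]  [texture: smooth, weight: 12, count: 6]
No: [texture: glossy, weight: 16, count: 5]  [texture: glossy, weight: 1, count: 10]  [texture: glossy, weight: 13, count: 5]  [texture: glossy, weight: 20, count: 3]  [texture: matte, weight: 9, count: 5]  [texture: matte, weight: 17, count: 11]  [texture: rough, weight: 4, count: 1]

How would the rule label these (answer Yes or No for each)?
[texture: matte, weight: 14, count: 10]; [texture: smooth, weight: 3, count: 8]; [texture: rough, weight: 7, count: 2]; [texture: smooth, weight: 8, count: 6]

A rule that fits every label: texture is smooth — true of each 'Yes' example, false of each 'No' one.
[texture: matte, weight: 14, count: 10]: texture is matte — doesn't qualify, so No. [texture: smooth, weight: 3, count: 8]: texture is smooth — passes, so Yes. [texture: rough, weight: 7, count: 2]: texture is rough — doesn't qualify, so No. [texture: smooth, weight: 8, count: 6]: texture is smooth — passes, so Yes.

No, Yes, No, Yes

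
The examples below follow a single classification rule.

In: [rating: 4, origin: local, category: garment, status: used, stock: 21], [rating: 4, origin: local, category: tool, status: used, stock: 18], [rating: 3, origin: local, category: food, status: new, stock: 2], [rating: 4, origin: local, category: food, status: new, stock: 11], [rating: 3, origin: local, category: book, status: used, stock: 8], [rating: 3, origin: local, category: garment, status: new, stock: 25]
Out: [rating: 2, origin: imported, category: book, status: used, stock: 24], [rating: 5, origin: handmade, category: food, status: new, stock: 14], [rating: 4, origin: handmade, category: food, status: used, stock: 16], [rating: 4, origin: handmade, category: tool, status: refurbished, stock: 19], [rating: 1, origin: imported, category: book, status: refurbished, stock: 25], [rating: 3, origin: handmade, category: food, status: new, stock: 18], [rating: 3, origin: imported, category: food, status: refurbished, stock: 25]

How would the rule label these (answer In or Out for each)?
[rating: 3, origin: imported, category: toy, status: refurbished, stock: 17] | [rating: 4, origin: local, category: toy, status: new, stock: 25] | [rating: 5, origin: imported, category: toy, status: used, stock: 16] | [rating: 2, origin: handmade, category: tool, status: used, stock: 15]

Out, In, Out, Out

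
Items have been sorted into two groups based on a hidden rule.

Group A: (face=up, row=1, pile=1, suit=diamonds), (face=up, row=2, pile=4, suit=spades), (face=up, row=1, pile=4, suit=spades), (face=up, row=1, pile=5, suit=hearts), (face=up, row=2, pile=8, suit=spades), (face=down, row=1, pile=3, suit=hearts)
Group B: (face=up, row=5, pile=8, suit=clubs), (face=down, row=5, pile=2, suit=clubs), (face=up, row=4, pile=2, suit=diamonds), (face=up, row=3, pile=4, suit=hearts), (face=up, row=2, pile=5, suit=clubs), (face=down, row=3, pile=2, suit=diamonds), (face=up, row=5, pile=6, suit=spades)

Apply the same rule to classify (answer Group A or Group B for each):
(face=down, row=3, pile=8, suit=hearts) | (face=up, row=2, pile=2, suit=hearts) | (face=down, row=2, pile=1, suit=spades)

Group B, Group A, Group A

Rule: suit is not clubs AND row ≤ 2. This holds for each 'Group A' example and fails for each 'Group B' one.
(face=down, row=3, pile=8, suit=hearts) → suit is hearts, row = 3 → Group B.
(face=up, row=2, pile=2, suit=hearts) → suit is hearts, row = 2 → Group A.
(face=down, row=2, pile=1, suit=spades) → suit is spades, row = 2 → Group A.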